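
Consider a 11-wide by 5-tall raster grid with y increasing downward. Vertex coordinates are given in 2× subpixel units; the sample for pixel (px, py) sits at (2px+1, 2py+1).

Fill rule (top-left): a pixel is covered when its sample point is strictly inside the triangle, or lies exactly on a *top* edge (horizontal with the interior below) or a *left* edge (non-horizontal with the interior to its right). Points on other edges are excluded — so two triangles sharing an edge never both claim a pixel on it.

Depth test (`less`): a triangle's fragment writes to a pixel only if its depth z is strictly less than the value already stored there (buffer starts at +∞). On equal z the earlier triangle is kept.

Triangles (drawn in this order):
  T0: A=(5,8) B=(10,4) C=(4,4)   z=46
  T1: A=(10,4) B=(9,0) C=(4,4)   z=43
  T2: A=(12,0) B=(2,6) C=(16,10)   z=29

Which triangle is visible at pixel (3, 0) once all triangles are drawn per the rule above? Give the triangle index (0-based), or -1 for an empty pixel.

T0:
  2·area = 24  (B↔C swapped to make it positive)
  edge (5, 8)→(4, 4): d=(-1,-4) top-left  bias=+0
  edge (4, 4)→(10, 4): d=(6,0) top-left  bias=+0
  edge (10, 4)→(5, 8): d=(-5,4) right/bottom  bias=-1
    (2,2)@(5, 5): e=[3,6,15] → X
    (3,2)@(7, 5): e=[11,6,7] → X
    (4,2)@(9, 5): e=[19,6,-1] → .
    (2,3)@(5, 7): e=[1,18,5] → X
    (3,3)@(7, 7): e=[9,18,-3] → .
    (2,4)@(5, 9): e=[-1,30,-5] → .
  covered (3 px):
    . . . . . . . . . . .
    . . . . . . . . . . .
    . . X X . . . . . . .
    . . X . . . . . . . .
    . . . . . . . . . . .
T1:
  2·area = 24  (B↔C swapped to make it positive)
  edge (10, 4)→(4, 4): d=(-6,0) right/bottom  bias=-1
  edge (4, 4)→(9, 0): d=(5,-4) top-left  bias=+0
  edge (9, 0)→(10, 4): d=(1,4) right/bottom  bias=-1
    (4,0)@(9, 1): e=[18,5,1] → X
    (5,0)@(11, 1): e=[18,13,-7] → .
    (3,1)@(7, 3): e=[6,7,11] → X
    (5,1)@(11, 3): e=[6,23,-5] → .
    (3,2)@(7, 5): e=[-6,17,13] → .
    (4,2)@(9, 5): e=[-6,25,5] → .
  covered (3 px):
    . . . . X . . . . . .
    . . . X X . . . . . .
    . . . . . . . . . . .
    . . . . . . . . . . .
    . . . . . . . . . . .
T2:
  2·area = 124  (B↔C swapped to make it positive)
  edge (12, 0)→(16, 10): d=(4,10) right/bottom  bias=-1
  edge (16, 10)→(2, 6): d=(-14,-4) top-left  bias=+0
  edge (2, 6)→(12, 0): d=(10,-6) top-left  bias=+0
    (5,0)@(11, 1): e=[14,106,4] → X
    (6,0)@(13, 1): e=[-6,114,16] → .
    (3,1)@(7, 3): e=[62,62,0] → X  [on edge]
    (4,1)@(9, 3): e=[42,70,12] → X
    (6,1)@(13, 3): e=[2,86,36] → X
    (7,1)@(15, 3): e=[-18,94,48] → .
    (2,2)@(5, 5): e=[90,26,8] → X
    (7,2)@(15, 5): e=[-10,66,68] → .
    (2,3)@(5, 7): e=[98,-2,28] → .
    (3,3)@(7, 7): e=[78,6,40] → X
    (7,3)@(15, 7): e=[-2,38,88] → .
    (3,4)@(7, 9): e=[86,-22,60] → .
  covered (16 px):
    . . . . . X . . . . .
    . . . X X X X . . . .
    . . X X X X X . . . .
    . . . X X X X . . . .
    . . . . . . X X . . .

Z-buffer (winner per pixel, '.' = empty):
  . . . . 1 2 . . . . .
  . . . 2 2 2 2 . . . .
  . . 2 2 2 2 2 . . . .
  . . 0 2 2 2 2 . . . .
  . . . . . . 2 2 . . .

Answer: -1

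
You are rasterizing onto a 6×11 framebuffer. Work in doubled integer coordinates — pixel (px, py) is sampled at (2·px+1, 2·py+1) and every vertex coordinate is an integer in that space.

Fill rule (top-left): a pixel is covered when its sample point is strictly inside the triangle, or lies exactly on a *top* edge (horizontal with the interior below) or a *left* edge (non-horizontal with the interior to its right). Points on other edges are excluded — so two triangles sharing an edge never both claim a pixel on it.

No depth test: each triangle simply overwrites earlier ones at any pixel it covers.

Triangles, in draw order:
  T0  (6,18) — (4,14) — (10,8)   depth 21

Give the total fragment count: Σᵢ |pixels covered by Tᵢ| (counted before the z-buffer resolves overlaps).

T0:
  2·area = 36
  edge (6, 18)→(4, 14): d=(-2,-4) top-left  bias=+0
  edge (4, 14)→(10, 8): d=(6,-6) top-left  bias=+0
  edge (10, 8)→(6, 18): d=(-4,10) right/bottom  bias=-1
    (5,3)@(11, 7): e=[42,0,-6] → .  [on edge]
    (4,4)@(9, 9): e=[30,0,6] → X  [on edge]
    (5,4)@(11, 9): e=[38,12,-14] → .
    (3,5)@(7, 11): e=[18,0,18] → X  [on edge]
    (4,5)@(9, 11): e=[26,12,-2] → .
    (2,6)@(5, 13): e=[6,0,30] → X  [on edge]
    (4,6)@(9, 13): e=[22,24,-10] → .
    (1,7)@(3, 15): e=[-6,0,42] → .  [on edge]
    (2,7)@(5, 15): e=[2,12,22] → X
    (4,7)@(9, 15): e=[18,36,-18] → .
    (0,8)@(1, 17): e=[-18,0,54] → .  [on edge]
    (2,8)@(5, 17): e=[-2,24,14] → .
  covered (6 px):
    . . . . . .
    . . . . . .
    . . . . . .
    . . . . . .
    . . . . X .
    . . . X . .
    . . X X . .
    . . X X . .
    . . . . . .
    . . . . . .
    . . . . . .

Answer: 6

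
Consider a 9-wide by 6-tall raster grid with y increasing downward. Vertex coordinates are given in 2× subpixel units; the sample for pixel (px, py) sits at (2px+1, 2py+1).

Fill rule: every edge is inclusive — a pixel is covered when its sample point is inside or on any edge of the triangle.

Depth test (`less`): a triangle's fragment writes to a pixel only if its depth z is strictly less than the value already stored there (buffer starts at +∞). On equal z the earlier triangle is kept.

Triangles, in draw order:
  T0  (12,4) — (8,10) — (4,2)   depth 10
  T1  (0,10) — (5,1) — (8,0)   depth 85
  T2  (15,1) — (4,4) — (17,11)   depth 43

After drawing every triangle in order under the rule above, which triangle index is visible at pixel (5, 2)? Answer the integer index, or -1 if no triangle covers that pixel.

T0:
  2·area = 56
  edge (12, 4)→(8, 10): d=(-4,6) inclusive
  edge (8, 10)→(4, 2): d=(-4,-8) inclusive
  edge (4, 2)→(12, 4): d=(8,2) inclusive
    (2,1)@(5, 3): e=[46,4,6] → #
    (3,1)@(7, 3): e=[34,20,2] → #
    (4,1)@(9, 3): e=[22,36,-2] → ·
    (2,2)@(5, 5): e=[38,-4,22] → ·
    (3,2)@(7, 5): e=[26,12,18] → #
    (4,2)@(9, 5): e=[14,28,14] → #
    (5,2)@(11, 5): e=[2,44,10] → #
    (6,2)@(13, 5): e=[-10,60,6] → ·
    (3,3)@(7, 7): e=[18,4,34] → #
    (5,3)@(11, 7): e=[-6,36,26] → ·
    (3,4)@(7, 9): e=[10,-4,50] → ·
    (4,4)@(9, 9): e=[-2,12,46] → ·
  covered (7 px):
    · · · · · · · · ·
    · · # # · · · · ·
    · · · # # # · · ·
    · · · # # · · · ·
    · · · · · · · · ·
    · · · · · · · · ·
T1:
  2·area = 22
  edge (0, 10)→(5, 1): d=(5,-9) inclusive
  edge (5, 1)→(8, 0): d=(3,-1) inclusive
  edge (8, 0)→(0, 10): d=(-8,10) inclusive
    (2,0)@(5, 1): e=[0,0,22] → #  [on edge]
    (3,0)@(7, 1): e=[18,2,2] → #
    (4,0)@(9, 1): e=[36,4,-18] → ·
    (2,1)@(5, 3): e=[10,6,6] → #
    (3,1)@(7, 3): e=[28,8,-14] → ·
    (1,2)@(3, 5): e=[2,10,10] → #
    (2,2)@(5, 5): e=[20,12,-10] → ·
    (1,3)@(3, 7): e=[12,16,-6] → ·
  covered (4 px):
    · · # # · · · · ·
    · · # · · · · · ·
    · # · · · · · · ·
    · · · · · · · · ·
    · · · · · · · · ·
    · · · · · · · · ·
T2:
  2·area = 116  (B↔C swapped to make it positive)
  edge (15, 1)→(17, 11): d=(2,10) inclusive
  edge (17, 11)→(4, 4): d=(-13,-7) inclusive
  edge (4, 4)→(15, 1): d=(11,-3) inclusive
    (7,0)@(15, 1): e=[0,116,0] → #  [on edge]
    (8,0)@(17, 1): e=[-20,130,6] → ·
    (4,1)@(9, 3): e=[64,48,4] → #
    (5,1)@(11, 3): e=[44,62,10] → #
    (6,1)@(13, 3): e=[24,76,16] → #
    (8,1)@(17, 3): e=[-16,104,28] → ·
    (3,2)@(7, 5): e=[88,8,20] → #
    (8,2)@(17, 5): e=[-12,78,50] → ·
    (3,3)@(7, 7): e=[92,-18,42] → ·
    (4,3)@(9, 7): e=[72,-4,48] → ·
    (5,3)@(11, 7): e=[52,10,54] → #
    (8,3)@(17, 7): e=[-8,52,72] → ·
    (8,5)@(17, 11): e=[0,0,116] → #  [on edge]
  covered (15 px):
    · · · · · · · # ·
    · · · · # # # # ·
    · · · # # # # # ·
    · · · · · # # # ·
    · · · · · · · # ·
    · · · · · · · · #

Z-buffer (winner per pixel, '.' = empty):
  . . 1 1 . . . 2 .
  . . 0 0 2 2 2 2 .
  . 1 . 0 0 0 2 2 .
  . . . 0 0 2 2 2 .
  . . . . . . . 2 .
  . . . . . . . . 2

Final: 0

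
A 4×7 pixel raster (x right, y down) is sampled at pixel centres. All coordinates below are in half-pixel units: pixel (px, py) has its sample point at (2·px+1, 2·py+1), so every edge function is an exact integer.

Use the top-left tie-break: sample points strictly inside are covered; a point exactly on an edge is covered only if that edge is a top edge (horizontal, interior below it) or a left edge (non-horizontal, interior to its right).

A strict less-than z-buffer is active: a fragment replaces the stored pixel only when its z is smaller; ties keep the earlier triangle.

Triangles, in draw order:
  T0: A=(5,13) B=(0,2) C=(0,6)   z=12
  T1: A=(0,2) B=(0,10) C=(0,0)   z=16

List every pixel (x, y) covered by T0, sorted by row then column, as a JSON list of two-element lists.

T0:
  2·area = 20  (B↔C swapped to make it positive)
  edge (5, 13)→(0, 6): d=(-5,-7) top-left  bias=+0
  edge (0, 6)→(0, 2): d=(0,-4) top-left  bias=+0
  edge (0, 2)→(5, 13): d=(5,11) right/bottom  bias=-1
    (0,2)@(1, 5): e=[12,4,4] → █
    (1,2)@(3, 5): e=[26,12,-18] → ·
    (0,3)@(1, 7): e=[2,4,14] → █
    (1,3)@(3, 7): e=[16,12,-8] → ·
    (0,4)@(1, 9): e=[-8,4,24] → ·
    (1,4)@(3, 9): e=[6,12,2] → █
    (2,4)@(5, 9): e=[20,20,-20] → ·
    (1,5)@(3, 11): e=[-4,12,12] → ·
    (2,6)@(5, 13): e=[0,20,0] → ·  [on edge]
  covered (3 px):
    · · · ·
    · · · ·
    █ · · ·
    █ · · ·
    · █ · ·
    · · · ·
    · · · ·
T1:
  degenerate (2·area = 0) — covers nothing

Answer: [[0,2],[0,3],[1,4]]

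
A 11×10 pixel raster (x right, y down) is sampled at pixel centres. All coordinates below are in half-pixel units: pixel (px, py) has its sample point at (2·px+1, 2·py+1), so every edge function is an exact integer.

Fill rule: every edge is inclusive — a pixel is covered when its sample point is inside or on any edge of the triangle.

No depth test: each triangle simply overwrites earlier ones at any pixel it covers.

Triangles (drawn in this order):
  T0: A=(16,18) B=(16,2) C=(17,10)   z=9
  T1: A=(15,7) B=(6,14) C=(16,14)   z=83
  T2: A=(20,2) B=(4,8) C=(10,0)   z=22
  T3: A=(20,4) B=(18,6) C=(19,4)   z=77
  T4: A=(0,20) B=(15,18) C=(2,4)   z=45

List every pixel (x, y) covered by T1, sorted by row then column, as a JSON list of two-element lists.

T0:
  2·area = 16
  edge (16, 18)→(16, 2): d=(0,-16) inclusive
  edge (16, 2)→(17, 10): d=(1,8) inclusive
  edge (17, 10)→(16, 18): d=(-1,8) inclusive
  covered (0 px):
    · · · · · · · · · · ·
    · · · · · · · · · · ·
    · · · · · · · · · · ·
    · · · · · · · · · · ·
    · · · · · · · · · · ·
    · · · · · · · · · · ·
    · · · · · · · · · · ·
    · · · · · · · · · · ·
    · · · · · · · · · · ·
    · · · · · · · · · · ·
T1:
  2·area = 70  (B↔C swapped to make it positive)
  edge (15, 7)→(16, 14): d=(1,7) inclusive
  edge (16, 14)→(6, 14): d=(-10,0) inclusive
  edge (6, 14)→(15, 7): d=(9,-7) inclusive
    (7,3)@(15, 7): e=[0,70,0] → █  [on edge]
    (8,3)@(17, 7): e=[-14,70,14] → ·
    (6,4)@(13, 9): e=[16,50,4] → █
    (8,4)@(17, 9): e=[-12,50,32] → ·
    (5,5)@(11, 11): e=[32,30,8] → █
    (8,5)@(17, 11): e=[-10,30,50] → ·
    (4,6)@(9, 13): e=[48,10,12] → █
    (8,6)@(17, 13): e=[-8,10,68] → ·
    (4,7)@(9, 15): e=[50,-10,30] → ·
    (5,7)@(11, 15): e=[36,-10,44] → ·
    (6,7)@(13, 15): e=[22,-10,58] → ·
    (7,7)@(15, 15): e=[8,-10,72] → ·
  covered (10 px):
    · · · · · · · · · · ·
    · · · · · · · · · · ·
    · · · · · · · · · · ·
    · · · · · · · █ · · ·
    · · · · · · █ █ · · ·
    · · · · · █ █ █ · · ·
    · · · · █ █ █ █ · · ·
    · · · · · · · · · · ·
    · · · · · · · · · · ·
    · · · · · · · · · · ·
T2:
  2·area = 92
  edge (20, 2)→(4, 8): d=(-16,6) inclusive
  edge (4, 8)→(10, 0): d=(6,-8) inclusive
  edge (10, 0)→(20, 2): d=(10,2) inclusive
    (5,0)@(11, 1): e=[70,14,8] → █
    (6,0)@(13, 1): e=[58,30,4] → █
    (7,0)@(15, 1): e=[46,46,0] → █  [on edge]
    (8,0)@(17, 1): e=[34,62,-4] → ·
    (4,1)@(9, 3): e=[50,10,32] → █
    (8,1)@(17, 3): e=[2,74,16] → █
    (9,1)@(19, 3): e=[-10,90,12] → ·
    (3,2)@(7, 5): e=[30,6,56] → █
    (6,2)@(13, 5): e=[-6,54,44] → ·
    (7,2)@(15, 5): e=[-18,70,40] → ·
    (8,2)@(17, 5): e=[-30,86,36] → ·
    (2,3)@(5, 7): e=[10,2,80] → █
  covered (12 px):
    · · · · · █ █ █ · · ·
    · · · · █ █ █ █ █ · ·
    · · · █ █ █ · · · · ·
    · · █ · · · · · · · ·
    · · · · · · · · · · ·
    · · · · · · · · · · ·
    · · · · · · · · · · ·
    · · · · · · · · · · ·
    · · · · · · · · · · ·
    · · · · · · · · · · ·
T3:
  2·area = 2
  edge (20, 4)→(18, 6): d=(-2,2) inclusive
  edge (18, 6)→(19, 4): d=(1,-2) inclusive
  edge (19, 4)→(20, 4): d=(1,0) inclusive
    (10,1)@(21, 3): e=[0,3,-1] → ·  [on edge]
    (9,2)@(19, 5): e=[0,1,1] → █  [on edge]
    (10,2)@(21, 5): e=[-4,5,1] → ·
    (8,3)@(17, 7): e=[0,-1,3] → ·  [on edge]
    (9,3)@(19, 7): e=[-4,3,3] → ·
    (7,4)@(15, 9): e=[0,-3,5] → ·  [on edge]
    (6,5)@(13, 11): e=[0,-5,7] → ·  [on edge]
    (5,6)@(11, 13): e=[0,-7,9] → ·  [on edge]
    (4,7)@(9, 15): e=[0,-9,11] → ·  [on edge]
    (3,8)@(7, 17): e=[0,-11,13] → ·  [on edge]
    (2,9)@(5, 19): e=[0,-13,15] → ·  [on edge]
  covered (1 px):
    · · · · · · · · · · ·
    · · · · · · · · · · ·
    · · · · · · · · · █ ·
    · · · · · · · · · · ·
    · · · · · · · · · · ·
    · · · · · · · · · · ·
    · · · · · · · · · · ·
    · · · · · · · · · · ·
    · · · · · · · · · · ·
    · · · · · · · · · · ·
T4:
  2·area = 236  (B↔C swapped to make it positive)
  edge (0, 20)→(2, 4): d=(2,-16) inclusive
  edge (2, 4)→(15, 18): d=(13,14) inclusive
  edge (15, 18)→(0, 20): d=(-15,2) inclusive
    (1,3)@(3, 7): e=[22,25,189] → █
    (2,3)@(5, 7): e=[54,-3,185] → ·
    (1,4)@(3, 9): e=[26,51,159] → █
    (2,4)@(5, 9): e=[58,23,155] → █
    (3,4)@(7, 9): e=[90,-5,151] → ·
    (1,5)@(3, 11): e=[30,77,129] → █
    (3,5)@(7, 11): e=[94,21,121] → █
    (4,5)@(9, 11): e=[126,-7,117] → ·
    (0,6)@(1, 13): e=[2,131,103] → █
    (4,6)@(9, 13): e=[130,19,87] → █
    (5,6)@(11, 13): e=[162,-9,83] → ·
    (0,7)@(1, 15): e=[6,157,73] → █
  covered (28 px):
    · · · · · · · · · · ·
    · · · · · · · · · · ·
    · · · · · · · · · · ·
    · █ · · · · · · · · ·
    · █ █ · · · · · · · ·
    · █ █ █ · · · · · · ·
    █ █ █ █ █ · · · · · ·
    █ █ █ █ █ █ · · · · ·
    █ █ █ █ █ █ █ · · · ·
    █ █ █ █ · · · · · · ·

Final: [[7,3],[6,4],[7,4],[5,5],[6,5],[7,5],[4,6],[5,6],[6,6],[7,6]]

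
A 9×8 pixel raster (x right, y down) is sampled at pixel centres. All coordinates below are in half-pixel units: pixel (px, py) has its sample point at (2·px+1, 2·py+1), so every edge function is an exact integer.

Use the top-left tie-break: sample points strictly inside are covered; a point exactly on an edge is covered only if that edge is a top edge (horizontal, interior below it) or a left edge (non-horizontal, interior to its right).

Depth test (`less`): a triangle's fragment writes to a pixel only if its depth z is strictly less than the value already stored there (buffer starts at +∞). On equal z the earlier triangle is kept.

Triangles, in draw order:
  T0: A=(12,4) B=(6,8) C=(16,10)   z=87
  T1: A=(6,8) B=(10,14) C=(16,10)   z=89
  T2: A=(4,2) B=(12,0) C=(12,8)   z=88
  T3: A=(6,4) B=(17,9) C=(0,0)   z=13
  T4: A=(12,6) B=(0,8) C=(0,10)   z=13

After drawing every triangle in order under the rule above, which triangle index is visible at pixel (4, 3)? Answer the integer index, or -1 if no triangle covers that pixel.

T0:
  2·area = 52  (B↔C swapped to make it positive)
  edge (12, 4)→(16, 10): d=(4,6) right/bottom  bias=-1
  edge (16, 10)→(6, 8): d=(-10,-2) top-left  bias=+0
  edge (6, 8)→(12, 4): d=(6,-4) top-left  bias=+0
    (5,2)@(11, 5): e=[10,40,2] → █
    (6,2)@(13, 5): e=[-2,44,10] → ·
    (0,3)@(1, 7): e=[78,0,-26] → ·  [on edge]
    (4,3)@(9, 7): e=[30,16,6] → █
    (6,3)@(13, 7): e=[6,24,22] → █
    (7,3)@(15, 7): e=[-6,28,30] → ·
    (4,4)@(9, 9): e=[38,-4,18] → ·
    (5,4)@(11, 9): e=[26,0,26] → █  [on edge]
    (7,4)@(15, 9): e=[2,8,42] → █
    (8,4)@(17, 9): e=[-10,12,50] → ·
    (5,5)@(11, 11): e=[34,-20,38] → ·
    (6,5)@(13, 11): e=[22,-16,46] → ·
  covered (7 px):
    · · · · · · · · ·
    · · · · · · · · ·
    · · · · · █ · · ·
    · · · · █ █ █ · ·
    · · · · · █ █ █ ·
    · · · · · · · · ·
    · · · · · · · · ·
    · · · · · · · · ·
T1:
  2·area = 52  (B↔C swapped to make it positive)
  edge (6, 8)→(16, 10): d=(10,2) right/bottom  bias=-1
  edge (16, 10)→(10, 14): d=(-6,4) right/bottom  bias=-1
  edge (10, 14)→(6, 8): d=(-4,-6) top-left  bias=+0
    (0,3)@(1, 7): e=[0,78,-26] → ·  [on edge]
    (3,4)@(7, 9): e=[8,42,2] → █
    (4,4)@(9, 9): e=[4,34,14] → █
    (5,4)@(11, 9): e=[0,26,26] → ·  [on edge]
    (3,5)@(7, 11): e=[28,30,-6] → ·
    (4,5)@(9, 11): e=[24,22,6] → █
    (5,5)@(11, 11): e=[20,14,18] → █
    (6,5)@(13, 11): e=[16,6,30] → █
    (7,5)@(15, 11): e=[12,-2,42] → ·
    (4,6)@(9, 13): e=[44,10,-2] → ·
    (5,6)@(11, 13): e=[40,2,10] → █
    (6,6)@(13, 13): e=[36,-6,22] → ·
  covered (6 px):
    · · · · · · · · ·
    · · · · · · · · ·
    · · · · · · · · ·
    · · · · · · · · ·
    · · · █ █ · · · ·
    · · · · █ █ █ · ·
    · · · · · █ · · ·
    · · · · · · · · ·
T2:
  2·area = 64
  edge (4, 2)→(12, 0): d=(8,-2) top-left  bias=+0
  edge (12, 0)→(12, 8): d=(0,8) right/bottom  bias=-1
  edge (12, 8)→(4, 2): d=(-8,-6) top-left  bias=+0
    (4,0)@(9, 1): e=[2,24,38] → █
    (5,0)@(11, 1): e=[6,8,50] → █
    (6,0)@(13, 1): e=[10,-8,62] → ·
    (3,1)@(7, 3): e=[14,40,10] → █
    (6,1)@(13, 3): e=[26,-8,46] → ·
    (3,2)@(7, 5): e=[30,40,-6] → ·
    (4,2)@(9, 5): e=[34,24,6] → █
    (6,2)@(13, 5): e=[42,-8,30] → ·
    (4,3)@(9, 7): e=[50,24,-10] → ·
    (5,3)@(11, 7): e=[54,8,2] → █
    (6,3)@(13, 7): e=[58,-8,14] → ·
    (5,4)@(11, 9): e=[70,8,-14] → ·
  covered (8 px):
    · · · · █ █ · · ·
    · · · █ █ █ · · ·
    · · · · █ █ · · ·
    · · · · · █ · · ·
    · · · · · · · · ·
    · · · · · · · · ·
    · · · · · · · · ·
    · · · · · · · · ·
T3:
  2·area = 14  (B↔C swapped to make it positive)
  edge (6, 4)→(0, 0): d=(-6,-4) top-left  bias=+0
  edge (0, 0)→(17, 9): d=(17,9) right/bottom  bias=-1
  edge (17, 9)→(6, 4): d=(-11,-5) top-left  bias=+0
    (2,1)@(5, 3): e=[2,6,6] → █
    (3,1)@(7, 3): e=[10,-12,16] → ·
    (2,2)@(5, 5): e=[-10,40,-16] → ·
    (4,2)@(9, 5): e=[6,4,4] → █
    (5,2)@(11, 5): e=[14,-14,14] → ·
    (4,3)@(9, 7): e=[-6,38,-18] → ·
    (6,3)@(13, 7): e=[10,2,2] → █
    (7,3)@(15, 7): e=[18,-16,12] → ·
    (6,4)@(13, 9): e=[-2,36,-20] → ·
    (8,4)@(17, 9): e=[14,0,0] → ·  [on edge]
  covered (3 px):
    · · · · · · · · ·
    · · █ · · · · · ·
    · · · · █ · · · ·
    · · · · · · █ · ·
    · · · · · · · · ·
    · · · · · · · · ·
    · · · · · · · · ·
    · · · · · · · · ·
T4:
  2·area = 24  (B↔C swapped to make it positive)
  edge (12, 6)→(0, 10): d=(-12,4) right/bottom  bias=-1
  edge (0, 10)→(0, 8): d=(0,-2) top-left  bias=+0
  edge (0, 8)→(12, 6): d=(12,-2) top-left  bias=+0
    (7,2)@(15, 5): e=[0,30,-6] → ·  [on edge]
    (3,3)@(7, 7): e=[8,14,2] → █
    (4,3)@(9, 7): e=[0,18,6] → ·  [on edge]
    (0,4)@(1, 9): e=[8,2,14] → █
    (1,4)@(3, 9): e=[0,6,18] → ·  [on edge]
    (3,4)@(7, 9): e=[-16,14,26] → ·
    (0,5)@(1, 11): e=[-16,2,38] → ·
  covered (2 px):
    · · · · · · · · ·
    · · · · · · · · ·
    · · · · · · · · ·
    · · · █ · · · · ·
    █ · · · · · · · ·
    · · · · · · · · ·
    · · · · · · · · ·
    · · · · · · · · ·

Z-buffer (winner per pixel, '.' = empty):
  . . . . 2 2 . . .
  . . 3 2 2 2 . . .
  . . . . 3 0 . . .
  . . . 4 0 0 3 . .
  4 . . 1 1 0 0 0 .
  . . . . 1 1 1 . .
  . . . . . 1 . . .
  . . . . . . . . .

Final: 0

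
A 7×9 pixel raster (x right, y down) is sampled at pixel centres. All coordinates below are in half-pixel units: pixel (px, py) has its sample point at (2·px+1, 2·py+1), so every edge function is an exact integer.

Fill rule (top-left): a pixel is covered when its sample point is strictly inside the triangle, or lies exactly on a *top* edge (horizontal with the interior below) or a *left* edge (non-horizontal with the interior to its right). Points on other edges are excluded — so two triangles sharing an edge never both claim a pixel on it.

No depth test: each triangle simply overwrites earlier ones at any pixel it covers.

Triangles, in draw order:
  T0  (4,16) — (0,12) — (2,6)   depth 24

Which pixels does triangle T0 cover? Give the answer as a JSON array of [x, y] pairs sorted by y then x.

T0:
  2·area = 32
  edge (4, 16)→(0, 12): d=(-4,-4) top-left  bias=+0
  edge (0, 12)→(2, 6): d=(2,-6) top-left  bias=+0
  edge (2, 6)→(4, 16): d=(2,10) right/bottom  bias=-1
    (0,0)@(1, 1): e=[48,-16,0] → ·  [on edge]
    (1,1)@(3, 3): e=[48,0,-16] → ·  [on edge]
    (0,4)@(1, 9): e=[16,0,16] → █  [on edge]
    (1,4)@(3, 9): e=[24,12,-4] → ·
    (0,5)@(1, 11): e=[8,4,20] → █
    (1,5)@(3, 11): e=[16,16,0] → ·  [on edge]
    (0,6)@(1, 13): e=[0,8,24] → █  [on edge]
    (1,6)@(3, 13): e=[8,20,4] → █
    (2,6)@(5, 13): e=[16,32,-16] → ·
    (0,7)@(1, 15): e=[-8,12,28] → ·
    (1,7)@(3, 15): e=[0,24,8] → █  [on edge]
    (2,7)@(5, 15): e=[8,36,-12] → ·
    (2,8)@(5, 17): e=[0,40,-8] → ·  [on edge]
  covered (5 px):
    · · · · · · ·
    · · · · · · ·
    · · · · · · ·
    · · · · · · ·
    █ · · · · · ·
    █ · · · · · ·
    █ █ · · · · ·
    · █ · · · · ·
    · · · · · · ·

Final: [[0,4],[0,5],[0,6],[1,6],[1,7]]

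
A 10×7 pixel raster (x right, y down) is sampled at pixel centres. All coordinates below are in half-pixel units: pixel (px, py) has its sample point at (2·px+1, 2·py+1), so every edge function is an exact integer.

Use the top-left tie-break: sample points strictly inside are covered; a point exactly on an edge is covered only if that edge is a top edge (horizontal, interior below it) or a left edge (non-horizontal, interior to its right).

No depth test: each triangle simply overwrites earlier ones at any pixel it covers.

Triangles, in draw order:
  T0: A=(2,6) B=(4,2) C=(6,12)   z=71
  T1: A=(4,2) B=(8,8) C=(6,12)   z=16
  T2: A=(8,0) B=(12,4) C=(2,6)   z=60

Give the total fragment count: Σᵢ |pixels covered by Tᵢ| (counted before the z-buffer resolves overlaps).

T0:
  2·area = 28
  edge (2, 6)→(4, 2): d=(2,-4) top-left  bias=+0
  edge (4, 2)→(6, 12): d=(2,10) right/bottom  bias=-1
  edge (6, 12)→(2, 6): d=(-4,-6) top-left  bias=+0
    (1,2)@(3, 5): e=[2,16,10] → X
    (2,2)@(5, 5): e=[10,-4,22] → .
    (1,3)@(3, 7): e=[6,20,2] → X
    (2,3)@(5, 7): e=[14,0,14] → .  [on edge]
    (1,4)@(3, 9): e=[10,24,-6] → .
    (2,4)@(5, 9): e=[18,4,6] → X
    (3,4)@(7, 9): e=[26,-16,18] → .
    (2,5)@(5, 11): e=[22,8,-2] → .
  covered (3 px):
    . . . . . . . . . .
    . . . . . . . . . .
    . X . . . . . . . .
    . X . . . . . . . .
    . . X . . . . . . .
    . . . . . . . . . .
    . . . . . . . . . .
T1:
  2·area = 28
  edge (4, 2)→(8, 8): d=(4,6) right/bottom  bias=-1
  edge (8, 8)→(6, 12): d=(-2,4) right/bottom  bias=-1
  edge (6, 12)→(4, 2): d=(-2,-10) top-left  bias=+0
    (2,2)@(5, 5): e=[6,18,4] → X
    (3,2)@(7, 5): e=[-6,10,24] → .
    (2,3)@(5, 7): e=[14,14,0] → X  [on edge]
    (3,3)@(7, 7): e=[2,6,20] → X
    (4,3)@(9, 7): e=[-10,-2,40] → .
    (2,4)@(5, 9): e=[22,10,-4] → .
    (3,4)@(7, 9): e=[10,2,16] → X
    (4,4)@(9, 9): e=[-2,-6,36] → .
    (3,5)@(7, 11): e=[18,-2,12] → .
  covered (4 px):
    . . . . . . . . . .
    . . . . . . . . . .
    . . X . . . . . . .
    . . X X . . . . . .
    . . . X . . . . . .
    . . . . . . . . . .
    . . . . . . . . . .
T2:
  2·area = 48
  edge (8, 0)→(12, 4): d=(4,4) right/bottom  bias=-1
  edge (12, 4)→(2, 6): d=(-10,2) right/bottom  bias=-1
  edge (2, 6)→(8, 0): d=(6,-6) top-left  bias=+0
    (3,0)@(7, 1): e=[8,40,0] → X  [on edge]
    (4,0)@(9, 1): e=[0,36,12] → .  [on edge]
    (2,1)@(5, 3): e=[24,24,0] → X  [on edge]
    (4,1)@(9, 3): e=[8,16,24] → X
    (5,1)@(11, 3): e=[0,12,36] → .  [on edge]
    (8,1)@(17, 3): e=[-24,0,72] → .  [on edge]
    (1,2)@(3, 5): e=[40,8,0] → X  [on edge]
    (3,2)@(7, 5): e=[24,0,24] → .  [on edge]
    (4,2)@(9, 5): e=[16,-4,36] → .
    (6,2)@(13, 5): e=[0,-12,60] → .  [on edge]
    (0,3)@(1, 7): e=[56,-8,0] → .  [on edge]
    (1,3)@(3, 7): e=[48,-12,12] → .
    (7,3)@(15, 7): e=[0,-36,84] → .  [on edge]
    (8,4)@(17, 9): e=[0,-60,108] → .  [on edge]
    (9,5)@(19, 11): e=[0,-84,132] → .  [on edge]
  covered (6 px):
    . . . X . . . . . .
    . . X X X . . . . .
    . X X . . . . . . .
    . . . . . . . . . .
    . . . . . . . . . .
    . . . . . . . . . .
    . . . . . . . . . .

Result: 13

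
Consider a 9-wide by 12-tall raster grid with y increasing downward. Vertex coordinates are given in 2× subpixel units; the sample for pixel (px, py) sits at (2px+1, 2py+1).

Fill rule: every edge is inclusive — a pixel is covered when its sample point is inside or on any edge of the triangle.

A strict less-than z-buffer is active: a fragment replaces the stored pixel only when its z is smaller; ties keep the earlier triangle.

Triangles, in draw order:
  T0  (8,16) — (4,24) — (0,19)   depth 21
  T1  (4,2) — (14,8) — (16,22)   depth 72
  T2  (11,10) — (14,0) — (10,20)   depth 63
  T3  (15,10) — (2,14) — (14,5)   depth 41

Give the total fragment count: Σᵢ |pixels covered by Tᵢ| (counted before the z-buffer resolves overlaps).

T0:
  2·area = 52
  edge (8, 16)→(4, 24): d=(-4,8) inclusive
  edge (4, 24)→(0, 19): d=(-4,-5) inclusive
  edge (0, 19)→(8, 16): d=(8,-3) inclusive
    (3,8)@(7, 17): e=[4,43,5] → #
    (4,8)@(9, 17): e=[-12,53,11] → ·
    (0,9)@(1, 19): e=[44,5,3] → #
    (1,9)@(3, 19): e=[28,15,9] → #
    (2,9)@(5, 19): e=[12,25,15] → #
    (3,9)@(7, 19): e=[-4,35,21] → ·
    (0,10)@(1, 21): e=[36,-3,19] → ·
    (1,10)@(3, 21): e=[20,7,25] → #
    (3,10)@(7, 21): e=[-12,27,37] → ·
    (1,11)@(3, 23): e=[12,-1,41] → ·
    (2,11)@(5, 23): e=[-4,9,47] → ·
  covered (6 px):
    · · · · · · · · ·
    · · · · · · · · ·
    · · · · · · · · ·
    · · · · · · · · ·
    · · · · · · · · ·
    · · · · · · · · ·
    · · · · · · · · ·
    · · · · · · · · ·
    · · · # · · · · ·
    # # # · · · · · ·
    · # # · · · · · ·
    · · · · · · · · ·
T1:
  2·area = 128
  edge (4, 2)→(14, 8): d=(10,6) inclusive
  edge (14, 8)→(16, 22): d=(2,14) inclusive
  edge (16, 22)→(4, 2): d=(-12,-20) inclusive
    (6,0)@(13, 1): e=[-64,0,192] → ·  [on edge]
    (2,1)@(5, 3): e=[4,116,8] → #
    (3,1)@(7, 3): e=[-8,88,48] → ·
    (2,2)@(5, 5): e=[24,120,-16] → ·
    (3,2)@(7, 5): e=[12,92,24] → #
    (4,2)@(9, 5): e=[0,64,64] → #  [on edge]
    (5,2)@(11, 5): e=[-12,36,104] → ·
    (3,3)@(7, 7): e=[32,96,0] → #  [on edge]
    (5,3)@(11, 7): e=[8,40,80] → #
    (6,3)@(13, 7): e=[-4,12,120] → ·
    (3,4)@(7, 9): e=[52,100,-24] → ·
    (4,4)@(9, 9): e=[40,72,16] → #
    (7,7)@(15, 15): e=[64,0,64] → #  [on edge]
    (6,8)@(13, 17): e=[96,32,0] → #  [on edge]
  covered (18 px):
    · · · · · · · · ·
    · · # · · · · · ·
    · · · # # · · · ·
    · · · # # # · · ·
    · · · · # # # · ·
    · · · · · # # · ·
    · · · · · # # · ·
    · · · · · · # # ·
    · · · · · · # # ·
    · · · · · · · # ·
    · · · · · · · · ·
    · · · · · · · · ·
T2:
  2·area = 20
  edge (11, 10)→(14, 0): d=(3,-10) inclusive
  edge (14, 0)→(10, 20): d=(-4,20) inclusive
  edge (10, 20)→(11, 10): d=(1,-10) inclusive
    (6,2)@(13, 5): e=[5,0,15] → #  [on edge]
    (7,2)@(15, 5): e=[25,-40,35] → ·
    (6,3)@(13, 7): e=[11,-8,17] → ·
    (5,5)@(11, 11): e=[3,16,1] → #
    (6,5)@(13, 11): e=[23,-24,21] → ·
    (5,6)@(11, 13): e=[9,8,3] → #
    (6,6)@(13, 13): e=[29,-32,23] → ·
    (5,7)@(11, 15): e=[15,0,5] → #  [on edge]
    (6,7)@(13, 15): e=[35,-40,25] → ·
    (5,8)@(11, 17): e=[21,-8,7] → ·
  covered (4 px):
    · · · · · · · · ·
    · · · · · · · · ·
    · · · · · · # · ·
    · · · · · · · · ·
    · · · · · · · · ·
    · · · · · # · · ·
    · · · · · # · · ·
    · · · · · # · · ·
    · · · · · · · · ·
    · · · · · · · · ·
    · · · · · · · · ·
    · · · · · · · · ·
T3:
  2·area = 69
  edge (15, 10)→(2, 14): d=(-13,4) inclusive
  edge (2, 14)→(14, 5): d=(12,-9) inclusive
  edge (14, 5)→(15, 10): d=(1,5) inclusive
    (6,3)@(13, 7): e=[47,15,7] → #
    (7,3)@(15, 7): e=[39,33,-3] → ·
    (4,4)@(9, 9): e=[37,3,29] → #
    (5,4)@(11, 9): e=[29,21,19] → #
    (7,4)@(15, 9): e=[13,57,-1] → ·
    (3,5)@(7, 11): e=[19,9,41] → #
    (6,5)@(13, 11): e=[-5,63,11] → ·
    (2,6)@(5, 13): e=[1,15,53] → #
    (3,6)@(7, 13): e=[-7,33,43] → ·
    (4,6)@(9, 13): e=[-15,51,33] → ·
    (5,6)@(11, 13): e=[-23,69,23] → ·
    (2,7)@(5, 15): e=[-25,39,55] → ·
  covered (8 px):
    · · · · · · · · ·
    · · · · · · · · ·
    · · · · · · · · ·
    · · · · · · # · ·
    · · · · # # # · ·
    · · · # # # · · ·
    · · # · · · · · ·
    · · · · · · · · ·
    · · · · · · · · ·
    · · · · · · · · ·
    · · · · · · · · ·
    · · · · · · · · ·

Final: 36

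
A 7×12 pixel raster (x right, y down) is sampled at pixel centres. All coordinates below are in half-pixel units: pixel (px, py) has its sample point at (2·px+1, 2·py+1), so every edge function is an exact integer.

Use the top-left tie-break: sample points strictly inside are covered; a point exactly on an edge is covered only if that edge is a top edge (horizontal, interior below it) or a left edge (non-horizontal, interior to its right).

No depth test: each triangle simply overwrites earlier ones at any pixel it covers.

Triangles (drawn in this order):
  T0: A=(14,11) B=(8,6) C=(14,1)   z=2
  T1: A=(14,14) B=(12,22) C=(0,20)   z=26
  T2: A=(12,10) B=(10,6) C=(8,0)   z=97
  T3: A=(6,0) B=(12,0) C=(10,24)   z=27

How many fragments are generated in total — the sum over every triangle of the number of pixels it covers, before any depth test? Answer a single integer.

T0:
  2·area = 60
  edge (14, 11)→(8, 6): d=(-6,-5) top-left  bias=+0
  edge (8, 6)→(14, 1): d=(6,-5) top-left  bias=+0
  edge (14, 1)→(14, 11): d=(0,10) right/bottom  bias=-1
    (6,1)@(13, 3): e=[43,7,10] → █
    (5,2)@(11, 5): e=[21,9,30] → █
    (5,3)@(11, 7): e=[9,21,30] → █
    (5,4)@(11, 9): e=[-3,33,30] → ·
    (6,4)@(13, 9): e=[7,43,10] → █
    (6,5)@(13, 11): e=[-5,55,10] → ·
  covered (6 px):
    · · · · · · ·
    · · · · · · █
    · · · · · █ █
    · · · · · █ █
    · · · · · · █
    · · · · · · ·
    · · · · · · ·
    · · · · · · ·
    · · · · · · ·
    · · · · · · ·
    · · · · · · ·
    · · · · · · ·
T1:
  2·area = 100
  edge (14, 14)→(12, 22): d=(-2,8) right/bottom  bias=-1
  edge (12, 22)→(0, 20): d=(-12,-2) top-left  bias=+0
  edge (0, 20)→(14, 14): d=(14,-6) top-left  bias=+0
    (6,7)@(13, 15): e=[6,86,8] → █
    (3,8)@(7, 17): e=[50,50,0] → █  [on edge]
    (4,8)@(9, 17): e=[34,54,12] → █
    (5,8)@(11, 17): e=[18,58,24] → █
    (1,9)@(3, 19): e=[78,18,4] → █
    (2,9)@(5, 19): e=[62,22,16] → █
    (6,9)@(13, 19): e=[-2,38,64] → ·
    (1,10)@(3, 21): e=[74,-6,32] → ·
    (2,10)@(5, 21): e=[58,-2,44] → ·
    (3,10)@(7, 21): e=[42,2,56] → █
    (6,10)@(13, 21): e=[-6,14,92] → ·
    (3,11)@(7, 23): e=[38,-22,84] → ·
  covered (13 px):
    · · · · · · ·
    · · · · · · ·
    · · · · · · ·
    · · · · · · ·
    · · · · · · ·
    · · · · · · ·
    · · · · · · ·
    · · · · · · █
    · · · █ █ █ █
    · █ █ █ █ █ ·
    · · · █ █ █ ·
    · · · · · · ·
T2:
  2·area = 4
  edge (12, 10)→(10, 6): d=(-2,-4) top-left  bias=+0
  edge (10, 6)→(8, 0): d=(-2,-6) top-left  bias=+0
  edge (8, 0)→(12, 10): d=(4,10) right/bottom  bias=-1
    (4,1)@(9, 3): e=[2,0,2] → █  [on edge]
    (5,1)@(11, 3): e=[10,12,-18] → ·
    (4,2)@(9, 5): e=[-2,-4,10] → ·
    (5,4)@(11, 9): e=[-2,0,6] → ·  [on edge]
    (6,7)@(13, 15): e=[-6,0,10] → ·  [on edge]
  covered (1 px):
    · · · · · · ·
    · · · · █ · ·
    · · · · · · ·
    · · · · · · ·
    · · · · · · ·
    · · · · · · ·
    · · · · · · ·
    · · · · · · ·
    · · · · · · ·
    · · · · · · ·
    · · · · · · ·
    · · · · · · ·
T3:
  2·area = 144
  edge (6, 0)→(12, 0): d=(6,0) top-left  bias=+0
  edge (12, 0)→(10, 24): d=(-2,24) right/bottom  bias=-1
  edge (10, 24)→(6, 0): d=(-4,-24) top-left  bias=+0
    (3,0)@(7, 1): e=[6,118,20] → █
    (4,0)@(9, 1): e=[6,70,68] → █
    (5,0)@(11, 1): e=[6,22,116] → █
    (6,0)@(13, 1): e=[6,-26,164] → ·
    (3,1)@(7, 3): e=[18,114,12] → █
    (6,1)@(13, 3): e=[18,-30,156] → ·
    (3,2)@(7, 5): e=[30,110,4] → █
    (6,2)@(13, 5): e=[30,-34,148] → ·
    (3,3)@(7, 7): e=[42,106,-4] → ·
    (4,3)@(9, 7): e=[42,58,44] → █
    (6,3)@(13, 7): e=[42,-38,140] → ·
    (4,4)@(9, 9): e=[54,54,36] → █
  covered (18 px):
    · · · █ █ █ ·
    · · · █ █ █ ·
    · · · █ █ █ ·
    · · · · █ █ ·
    · · · · █ █ ·
    · · · · █ █ ·
    · · · · █ · ·
    · · · · █ · ·
    · · · · █ · ·
    · · · · · · ·
    · · · · · · ·
    · · · · · · ·

Result: 38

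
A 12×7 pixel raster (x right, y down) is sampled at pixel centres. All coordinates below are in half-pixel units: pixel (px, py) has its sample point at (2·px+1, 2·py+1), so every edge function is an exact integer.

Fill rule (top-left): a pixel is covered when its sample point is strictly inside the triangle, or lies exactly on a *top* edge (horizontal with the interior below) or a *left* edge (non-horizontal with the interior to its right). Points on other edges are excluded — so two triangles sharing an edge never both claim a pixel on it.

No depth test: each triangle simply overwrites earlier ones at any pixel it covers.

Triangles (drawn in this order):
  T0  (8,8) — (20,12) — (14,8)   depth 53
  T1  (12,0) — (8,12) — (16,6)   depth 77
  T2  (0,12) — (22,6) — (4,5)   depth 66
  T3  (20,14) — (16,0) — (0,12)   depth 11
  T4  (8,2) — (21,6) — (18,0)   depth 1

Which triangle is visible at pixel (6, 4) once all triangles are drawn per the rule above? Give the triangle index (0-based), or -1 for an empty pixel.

T0:
  2·area = 24  (B↔C swapped to make it positive)
  edge (8, 8)→(14, 8): d=(6,0) top-left  bias=+0
  edge (14, 8)→(20, 12): d=(6,4) right/bottom  bias=-1
  edge (20, 12)→(8, 8): d=(-12,-4) top-left  bias=+0
    (2,3)@(5, 7): e=[-6,30,0] → ·  [on edge]
    (5,4)@(11, 9): e=[6,18,0] → #  [on edge]
    (6,4)@(13, 9): e=[6,10,8] → #
    (7,4)@(15, 9): e=[6,2,16] → #
    (8,4)@(17, 9): e=[6,-6,24] → ·
    (5,5)@(11, 11): e=[18,30,-24] → ·
    (6,5)@(13, 11): e=[18,22,-16] → ·
    (7,5)@(15, 11): e=[18,14,-8] → ·
    (8,5)@(17, 11): e=[18,6,0] → #  [on edge]
    (9,5)@(19, 11): e=[18,-2,8] → ·
    (8,6)@(17, 13): e=[30,18,-24] → ·
    (11,6)@(23, 13): e=[30,-6,0] → ·  [on edge]
  covered (4 px):
    · · · · · · · · · · · ·
    · · · · · · · · · · · ·
    · · · · · · · · · · · ·
    · · · · · · · · · · · ·
    · · · · · # # # · · · ·
    · · · · · · · · # · · ·
    · · · · · · · · · · · ·
T1:
  2·area = 72  (B↔C swapped to make it positive)
  edge (12, 0)→(16, 6): d=(4,6) right/bottom  bias=-1
  edge (16, 6)→(8, 12): d=(-8,6) right/bottom  bias=-1
  edge (8, 12)→(12, 0): d=(4,-12) top-left  bias=+0
    (5,1)@(11, 3): e=[18,54,0] → #  [on edge]
    (6,1)@(13, 3): e=[6,42,24] → #
    (7,1)@(15, 3): e=[-6,30,48] → ·
    (5,2)@(11, 5): e=[26,38,8] → #
    (7,2)@(15, 5): e=[2,14,56] → #
    (8,2)@(17, 5): e=[-10,2,80] → ·
    (5,3)@(11, 7): e=[34,22,16] → #
    (7,3)@(15, 7): e=[10,-2,64] → ·
    (4,4)@(9, 9): e=[54,18,0] → #  [on edge]
    (6,4)@(13, 9): e=[30,-6,48] → ·
    (4,5)@(9, 11): e=[62,2,8] → #
    (5,5)@(11, 11): e=[50,-10,32] → ·
  covered (10 px):
    · · · · · · · · · · · ·
    · · · · · # # · · · · ·
    · · · · · # # # · · · ·
    · · · · · # # · · · · ·
    · · · · # # · · · · · ·
    · · · · # · · · · · · ·
    · · · · · · · · · · · ·
T2:
  2·area = 130  (B↔C swapped to make it positive)
  edge (0, 12)→(4, 5): d=(4,-7) top-left  bias=+0
  edge (4, 5)→(22, 6): d=(18,1) right/bottom  bias=-1
  edge (22, 6)→(0, 12): d=(-22,6) right/bottom  bias=-1
    (1,3)@(3, 7): e=[1,37,92] → #
    (2,3)@(5, 7): e=[15,35,80] → #
    (3,3)@(7, 7): e=[29,33,68] → #
    (4,3)@(9, 7): e=[43,31,56] → #
    (5,3)@(11, 7): e=[57,29,44] → #
    (6,3)@(13, 7): e=[71,27,32] → #
    (7,3)@(15, 7): e=[85,25,20] → #
    (8,3)@(17, 7): e=[99,23,8] → #
    (9,3)@(19, 7): e=[113,21,-4] → ·
    (1,4)@(3, 9): e=[9,73,48] → #
    (5,4)@(11, 9): e=[65,65,0] → ·  [on edge]
    (6,4)@(13, 9): e=[79,63,-12] → ·
  covered (14 px):
    · · · · · · · · · · · ·
    · · · · · · · · · · · ·
    · · · · · · · · · · · ·
    · # # # # # # # # · · ·
    · # # # # · · · · · · ·
    # # · · · · · · · · · ·
    · · · · · · · · · · · ·
T3:
  2·area = 272  (B↔C swapped to make it positive)
  edge (20, 14)→(0, 12): d=(-20,-2) top-left  bias=+0
  edge (0, 12)→(16, 0): d=(16,-12) top-left  bias=+0
  edge (16, 0)→(20, 14): d=(4,14) right/bottom  bias=-1
    (7,0)@(15, 1): e=[250,4,18] → #
    (8,0)@(17, 1): e=[254,28,-10] → ·
    (6,1)@(13, 3): e=[206,12,54] → #
    (8,1)@(17, 3): e=[214,60,-2] → ·
    (5,2)@(11, 5): e=[162,20,90] → #
    (8,2)@(17, 5): e=[174,92,6] → #
    (9,2)@(19, 5): e=[178,116,-22] → ·
    (3,3)@(7, 7): e=[114,4,154] → #
    (4,3)@(9, 7): e=[118,28,126] → #
    (9,3)@(19, 7): e=[138,148,-14] → ·
    (2,4)@(5, 9): e=[70,12,190] → #
    (9,4)@(19, 9): e=[98,180,-6] → ·
  covered (34 px):
    · · · · · · · # · · · ·
    · · · · · · # # · · · ·
    · · · · · # # # # · · ·
    · · · # # # # # # · · ·
    · · # # # # # # # · · ·
    · # # # # # # # # # · ·
    · · · · · # # # # # · ·
T4:
  2·area = 66  (B↔C swapped to make it positive)
  edge (8, 2)→(18, 0): d=(10,-2) top-left  bias=+0
  edge (18, 0)→(21, 6): d=(3,6) right/bottom  bias=-1
  edge (21, 6)→(8, 2): d=(-13,-4) top-left  bias=+0
    (6,0)@(13, 1): e=[0,33,33] → #  [on edge]
    (7,0)@(15, 1): e=[4,21,41] → #
    (8,0)@(17, 1): e=[8,9,49] → #
    (9,0)@(19, 1): e=[12,-3,57] → ·
    (1,1)@(3, 3): e=[0,99,-33] → ·  [on edge]
    (6,1)@(13, 3): e=[20,39,7] → #
    (9,1)@(19, 3): e=[32,3,31] → #
    (10,1)@(21, 3): e=[36,-9,39] → ·
    (6,2)@(13, 5): e=[40,45,-19] → ·
    (7,2)@(15, 5): e=[44,33,-11] → ·
    (8,2)@(17, 5): e=[48,21,-3] → ·
    (9,2)@(19, 5): e=[52,9,5] → #
  covered (8 px):
    · · · · · · # # # · · ·
    · · · · · · # # # # · ·
    · · · · · · · · · # · ·
    · · · · · · · · · · · ·
    · · · · · · · · · · · ·
    · · · · · · · · · · · ·
    · · · · · · · · · · · ·

Z-buffer (winner per pixel, '.' = empty):
  . . . . . . 4 4 4 . . .
  . . . . . 1 4 4 4 4 . .
  . . . . . 3 3 3 3 4 . .
  . 2 2 3 3 3 3 3 3 . . .
  . 2 3 3 3 3 3 3 3 . . .
  2 3 3 3 3 3 3 3 3 3 . .
  . . . . . 3 3 3 3 3 . .

Final: 3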